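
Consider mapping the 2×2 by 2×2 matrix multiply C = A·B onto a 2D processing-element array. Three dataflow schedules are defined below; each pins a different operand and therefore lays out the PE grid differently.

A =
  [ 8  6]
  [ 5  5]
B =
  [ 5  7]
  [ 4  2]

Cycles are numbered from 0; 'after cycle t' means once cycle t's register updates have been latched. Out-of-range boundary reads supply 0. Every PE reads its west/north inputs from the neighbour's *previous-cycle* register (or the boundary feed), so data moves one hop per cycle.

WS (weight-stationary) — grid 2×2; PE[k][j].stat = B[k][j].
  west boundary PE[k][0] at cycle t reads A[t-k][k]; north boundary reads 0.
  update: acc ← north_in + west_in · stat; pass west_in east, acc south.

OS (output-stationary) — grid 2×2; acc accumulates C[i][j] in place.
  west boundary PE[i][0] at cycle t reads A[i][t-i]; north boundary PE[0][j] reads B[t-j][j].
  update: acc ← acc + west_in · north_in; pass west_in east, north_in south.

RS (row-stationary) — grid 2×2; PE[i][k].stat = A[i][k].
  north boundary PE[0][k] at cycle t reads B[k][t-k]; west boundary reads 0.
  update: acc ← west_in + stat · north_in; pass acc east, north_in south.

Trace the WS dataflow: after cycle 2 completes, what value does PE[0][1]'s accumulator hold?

PE[0][1].acc = 35

Tracing WS — 2×2 array, target PE[0][1]:
  step 0 · PE0,0: acc=40; fwd→8 fwd↓40
  step 0 · PE0,1: acc=0; fwd→0 fwd↓0
  step 1 · PE0,0: acc=25; fwd→5 fwd↓25
  step 1 · PE0,1: acc=56; fwd→8 fwd↓56
  step 2 · PE0,0: acc=0; fwd→0 fwd↓0
  step 2 · PE0,1: acc=35; fwd→5 fwd↓35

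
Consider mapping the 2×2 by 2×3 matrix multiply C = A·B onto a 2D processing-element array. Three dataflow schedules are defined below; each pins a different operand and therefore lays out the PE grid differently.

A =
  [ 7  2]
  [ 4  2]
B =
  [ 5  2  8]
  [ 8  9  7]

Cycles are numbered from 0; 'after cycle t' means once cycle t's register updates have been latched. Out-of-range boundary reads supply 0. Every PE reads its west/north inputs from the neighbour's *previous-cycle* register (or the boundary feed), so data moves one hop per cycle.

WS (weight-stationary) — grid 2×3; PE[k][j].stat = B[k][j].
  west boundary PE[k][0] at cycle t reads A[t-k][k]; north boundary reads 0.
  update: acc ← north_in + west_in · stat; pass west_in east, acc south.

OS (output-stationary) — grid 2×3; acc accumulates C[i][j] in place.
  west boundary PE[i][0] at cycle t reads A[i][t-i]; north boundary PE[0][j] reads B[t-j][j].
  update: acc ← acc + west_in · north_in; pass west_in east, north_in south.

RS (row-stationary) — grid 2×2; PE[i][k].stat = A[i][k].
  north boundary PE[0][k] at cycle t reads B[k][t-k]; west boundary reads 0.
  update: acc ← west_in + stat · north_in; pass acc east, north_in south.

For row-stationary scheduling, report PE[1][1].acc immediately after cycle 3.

PE[1][1].acc = 26

RS (2×2). Following PE[1][1] plus its west/north inputs:
  [0] (0,1) acc=0 (h:0 v:0)
  [0] (1,0) acc=0 (h:0 v:0)
  [0] (1,1) acc=0 (h:0 v:0)
  [1] (0,1) acc=51 (h:51 v:8)
  [1] (1,0) acc=20 (h:20 v:5)
  [1] (1,1) acc=0 (h:0 v:0)
  [2] (0,1) acc=32 (h:32 v:9)
  [2] (1,0) acc=8 (h:8 v:2)
  [2] (1,1) acc=36 (h:36 v:8)
  [3] (0,1) acc=70 (h:70 v:7)
  [3] (1,0) acc=32 (h:32 v:8)
  [3] (1,1) acc=26 (h:26 v:9)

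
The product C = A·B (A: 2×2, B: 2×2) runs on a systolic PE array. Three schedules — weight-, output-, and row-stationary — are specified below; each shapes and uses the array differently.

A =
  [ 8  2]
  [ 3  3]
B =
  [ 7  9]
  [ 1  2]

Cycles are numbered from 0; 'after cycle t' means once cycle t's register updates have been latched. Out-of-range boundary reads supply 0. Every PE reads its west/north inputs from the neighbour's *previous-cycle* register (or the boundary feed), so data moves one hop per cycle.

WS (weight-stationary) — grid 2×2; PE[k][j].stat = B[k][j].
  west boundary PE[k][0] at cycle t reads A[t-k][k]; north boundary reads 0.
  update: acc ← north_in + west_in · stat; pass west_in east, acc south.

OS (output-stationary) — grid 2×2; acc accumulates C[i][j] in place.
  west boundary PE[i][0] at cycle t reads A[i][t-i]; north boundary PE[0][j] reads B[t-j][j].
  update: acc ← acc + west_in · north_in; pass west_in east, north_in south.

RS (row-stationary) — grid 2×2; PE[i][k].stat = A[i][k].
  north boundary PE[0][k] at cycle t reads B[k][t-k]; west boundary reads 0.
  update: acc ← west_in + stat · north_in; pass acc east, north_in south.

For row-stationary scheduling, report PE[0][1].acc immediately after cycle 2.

PE[0][1].acc = 76

RS on a 2×2 grid — tracing PE[0][1] and its feeders:
  [0] (0,0) acc=56 (h:56 v:7)
  [0] (0,1) acc=0 (h:0 v:0)
  [1] (0,0) acc=72 (h:72 v:9)
  [1] (0,1) acc=58 (h:58 v:1)
  [2] (0,0) acc=0 (h:0 v:0)
  [2] (0,1) acc=76 (h:76 v:2)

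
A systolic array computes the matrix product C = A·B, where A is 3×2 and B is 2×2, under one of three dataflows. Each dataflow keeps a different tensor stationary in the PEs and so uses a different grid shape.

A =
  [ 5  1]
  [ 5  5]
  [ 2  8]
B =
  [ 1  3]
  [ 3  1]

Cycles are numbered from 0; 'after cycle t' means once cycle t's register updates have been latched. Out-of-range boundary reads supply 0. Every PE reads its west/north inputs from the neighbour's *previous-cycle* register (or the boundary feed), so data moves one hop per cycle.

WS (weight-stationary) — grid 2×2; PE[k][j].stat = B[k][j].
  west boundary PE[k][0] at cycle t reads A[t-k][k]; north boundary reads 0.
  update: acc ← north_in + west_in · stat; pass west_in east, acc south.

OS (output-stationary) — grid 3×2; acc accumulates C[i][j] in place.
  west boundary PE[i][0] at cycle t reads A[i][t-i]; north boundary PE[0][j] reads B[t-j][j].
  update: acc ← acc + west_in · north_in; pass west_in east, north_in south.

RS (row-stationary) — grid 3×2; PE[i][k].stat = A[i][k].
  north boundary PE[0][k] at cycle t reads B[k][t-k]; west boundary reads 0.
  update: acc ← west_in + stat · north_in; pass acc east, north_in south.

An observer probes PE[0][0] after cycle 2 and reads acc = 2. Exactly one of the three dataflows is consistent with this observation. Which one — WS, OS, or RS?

dataflow = WS

WS (2×2 grid), PE[0][0]:
  t=0 PE[0][0]: acc=5 h=5 v=5
  t=1 PE[0][0]: acc=5 h=5 v=5
  t=2 PE[0][0]: acc=2 h=2 v=2
OS (3×2 grid), PE[0][0]:
  t=0 PE[0][0]: acc=5 h=5 v=1
  t=1 PE[0][0]: acc=8 h=1 v=3
  t=2 PE[0][0]: acc=8 h=0 v=0
RS (3×2 grid), PE[0][0]:
  t=0 PE[0][0]: acc=5 h=5 v=1
  t=1 PE[0][0]: acc=15 h=15 v=3
  t=2 PE[0][0]: acc=0 h=0 v=0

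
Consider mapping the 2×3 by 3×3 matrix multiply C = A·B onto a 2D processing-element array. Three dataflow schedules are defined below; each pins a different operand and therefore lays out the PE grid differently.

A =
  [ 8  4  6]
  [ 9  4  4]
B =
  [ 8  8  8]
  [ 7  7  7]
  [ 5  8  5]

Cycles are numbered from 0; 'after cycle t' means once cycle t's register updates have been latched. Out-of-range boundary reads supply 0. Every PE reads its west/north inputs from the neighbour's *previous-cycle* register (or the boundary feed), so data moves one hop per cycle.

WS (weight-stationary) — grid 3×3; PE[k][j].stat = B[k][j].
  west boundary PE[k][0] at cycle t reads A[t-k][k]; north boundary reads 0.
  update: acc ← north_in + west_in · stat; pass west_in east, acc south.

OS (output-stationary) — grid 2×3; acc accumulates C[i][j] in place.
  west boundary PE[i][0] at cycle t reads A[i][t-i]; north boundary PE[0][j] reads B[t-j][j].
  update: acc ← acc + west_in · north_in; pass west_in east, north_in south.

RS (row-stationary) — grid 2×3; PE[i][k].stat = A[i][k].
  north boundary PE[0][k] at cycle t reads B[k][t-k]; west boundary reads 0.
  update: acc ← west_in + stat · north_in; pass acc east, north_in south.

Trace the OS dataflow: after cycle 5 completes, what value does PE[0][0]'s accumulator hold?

OS (2×3). Following PE[0][0] plus its west/north inputs:
  0: (0,0).acc=64  regs=<8,8>
  1: (0,0).acc=92  regs=<4,7>
  2: (0,0).acc=122  regs=<6,5>
  3: (0,0).acc=122  regs=<0,0>
  4: (0,0).acc=122  regs=<0,0>
  5: (0,0).acc=122  regs=<0,0>

PE[0][0].acc = 122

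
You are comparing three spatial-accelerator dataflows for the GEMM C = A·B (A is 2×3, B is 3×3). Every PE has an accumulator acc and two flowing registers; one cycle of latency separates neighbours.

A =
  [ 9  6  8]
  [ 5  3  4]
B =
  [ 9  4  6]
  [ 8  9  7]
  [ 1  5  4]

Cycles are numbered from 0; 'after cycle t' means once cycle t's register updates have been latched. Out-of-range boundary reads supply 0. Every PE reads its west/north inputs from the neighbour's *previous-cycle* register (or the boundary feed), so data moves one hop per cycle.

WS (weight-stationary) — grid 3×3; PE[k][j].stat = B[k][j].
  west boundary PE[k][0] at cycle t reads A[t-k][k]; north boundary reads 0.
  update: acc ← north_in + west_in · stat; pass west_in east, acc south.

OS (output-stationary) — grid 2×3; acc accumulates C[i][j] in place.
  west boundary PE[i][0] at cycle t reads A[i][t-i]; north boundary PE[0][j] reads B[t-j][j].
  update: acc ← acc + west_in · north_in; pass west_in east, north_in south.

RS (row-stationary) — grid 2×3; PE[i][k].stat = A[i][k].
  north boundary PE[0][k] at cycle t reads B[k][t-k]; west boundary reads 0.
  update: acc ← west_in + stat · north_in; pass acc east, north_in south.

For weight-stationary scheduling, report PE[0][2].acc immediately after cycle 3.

PE[0][2].acc = 30

WS 3×3: PE[0][2] cycle-by-cycle (with neighbour feeds):
  [0] (0,1) acc=0 (h:0 v:0)
  [0] (0,2) acc=0 (h:0 v:0)
  [1] (0,1) acc=36 (h:9 v:36)
  [1] (0,2) acc=0 (h:0 v:0)
  [2] (0,1) acc=20 (h:5 v:20)
  [2] (0,2) acc=54 (h:9 v:54)
  [3] (0,1) acc=0 (h:0 v:0)
  [3] (0,2) acc=30 (h:5 v:30)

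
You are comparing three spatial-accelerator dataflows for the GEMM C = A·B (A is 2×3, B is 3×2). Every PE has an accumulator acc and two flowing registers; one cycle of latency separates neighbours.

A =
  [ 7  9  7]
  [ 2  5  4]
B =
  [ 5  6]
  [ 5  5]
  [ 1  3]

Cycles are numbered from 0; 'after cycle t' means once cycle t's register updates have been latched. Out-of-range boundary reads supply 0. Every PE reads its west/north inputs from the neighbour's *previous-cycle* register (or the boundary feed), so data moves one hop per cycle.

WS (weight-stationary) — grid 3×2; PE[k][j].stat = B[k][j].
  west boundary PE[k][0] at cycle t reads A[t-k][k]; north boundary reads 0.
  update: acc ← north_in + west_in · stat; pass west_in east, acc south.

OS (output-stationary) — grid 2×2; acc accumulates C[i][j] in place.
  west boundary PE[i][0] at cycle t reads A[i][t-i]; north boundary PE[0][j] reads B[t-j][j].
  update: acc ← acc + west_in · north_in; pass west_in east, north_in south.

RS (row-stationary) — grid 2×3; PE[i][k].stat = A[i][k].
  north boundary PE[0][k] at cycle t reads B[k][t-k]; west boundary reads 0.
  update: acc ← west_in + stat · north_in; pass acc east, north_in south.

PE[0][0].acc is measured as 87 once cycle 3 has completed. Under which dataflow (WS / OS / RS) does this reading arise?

dataflow = OS

— WS: 3×2; PE[0][0] trace:
  0: (0,0).acc=35  regs=<7,35>
  1: (0,0).acc=10  regs=<2,10>
  2: (0,0).acc=0  regs=<0,0>
  3: (0,0).acc=0  regs=<0,0>
— OS: 2×2; PE[0][0] trace:
  0: (0,0).acc=35  regs=<7,5>
  1: (0,0).acc=80  regs=<9,5>
  2: (0,0).acc=87  regs=<7,1>
  3: (0,0).acc=87  regs=<0,0>
— RS: 2×3; PE[0][0] trace:
  0: (0,0).acc=35  regs=<35,5>
  1: (0,0).acc=42  regs=<42,6>
  2: (0,0).acc=0  regs=<0,0>
  3: (0,0).acc=0  regs=<0,0>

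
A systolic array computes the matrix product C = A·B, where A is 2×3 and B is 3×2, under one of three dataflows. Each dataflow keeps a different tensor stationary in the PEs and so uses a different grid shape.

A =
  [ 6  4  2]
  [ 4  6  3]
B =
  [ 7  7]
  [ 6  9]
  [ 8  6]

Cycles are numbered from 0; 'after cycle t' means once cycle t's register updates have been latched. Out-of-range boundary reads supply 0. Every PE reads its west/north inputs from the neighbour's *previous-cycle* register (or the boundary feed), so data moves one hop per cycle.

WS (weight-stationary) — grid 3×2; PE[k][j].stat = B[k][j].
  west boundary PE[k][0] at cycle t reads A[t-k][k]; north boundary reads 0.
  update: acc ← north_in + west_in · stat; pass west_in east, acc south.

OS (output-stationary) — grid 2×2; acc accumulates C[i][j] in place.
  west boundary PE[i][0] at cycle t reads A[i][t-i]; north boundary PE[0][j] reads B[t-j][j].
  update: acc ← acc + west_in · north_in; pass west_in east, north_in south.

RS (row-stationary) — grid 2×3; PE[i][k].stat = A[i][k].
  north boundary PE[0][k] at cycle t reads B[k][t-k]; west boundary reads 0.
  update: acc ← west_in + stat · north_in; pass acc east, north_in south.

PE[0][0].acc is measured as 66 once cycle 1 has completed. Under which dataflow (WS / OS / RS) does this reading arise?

dataflow = OS

— WS: 3×2; PE[0][0] trace:
  after 0 — PE[0][0] acc=42, pass-E 6, pass-S 42
  after 1 — PE[0][0] acc=28, pass-E 4, pass-S 28
— OS: 2×2; PE[0][0] trace:
  after 0 — PE[0][0] acc=42, pass-E 6, pass-S 7
  after 1 — PE[0][0] acc=66, pass-E 4, pass-S 6
— RS: 2×3; PE[0][0] trace:
  after 0 — PE[0][0] acc=42, pass-E 42, pass-S 7
  after 1 — PE[0][0] acc=42, pass-E 42, pass-S 7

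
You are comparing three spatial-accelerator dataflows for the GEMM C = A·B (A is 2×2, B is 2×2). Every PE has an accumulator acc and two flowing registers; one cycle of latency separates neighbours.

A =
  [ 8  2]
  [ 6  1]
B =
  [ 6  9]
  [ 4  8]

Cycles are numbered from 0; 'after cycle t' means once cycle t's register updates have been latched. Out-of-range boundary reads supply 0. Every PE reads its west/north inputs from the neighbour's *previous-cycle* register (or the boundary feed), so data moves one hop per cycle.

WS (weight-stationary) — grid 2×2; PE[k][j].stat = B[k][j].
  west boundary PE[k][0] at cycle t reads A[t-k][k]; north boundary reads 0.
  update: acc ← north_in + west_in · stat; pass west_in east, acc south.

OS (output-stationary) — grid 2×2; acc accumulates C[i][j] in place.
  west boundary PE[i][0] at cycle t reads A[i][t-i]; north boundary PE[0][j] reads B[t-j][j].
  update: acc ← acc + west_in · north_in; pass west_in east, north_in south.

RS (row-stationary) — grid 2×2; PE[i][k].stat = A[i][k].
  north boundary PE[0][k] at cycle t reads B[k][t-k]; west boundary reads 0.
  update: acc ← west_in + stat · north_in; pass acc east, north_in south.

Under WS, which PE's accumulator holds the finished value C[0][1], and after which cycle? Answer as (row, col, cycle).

WS — PE[1][1] is where C[0][1] collects:
  t=0 PE[1][1]: acc=0 h=0 v=0
  t=1 PE[1][1]: acc=0 h=0 v=0
  t=2 PE[1][1]: acc=88 h=2 v=88

(row, col, cycle) = (1, 1, 2)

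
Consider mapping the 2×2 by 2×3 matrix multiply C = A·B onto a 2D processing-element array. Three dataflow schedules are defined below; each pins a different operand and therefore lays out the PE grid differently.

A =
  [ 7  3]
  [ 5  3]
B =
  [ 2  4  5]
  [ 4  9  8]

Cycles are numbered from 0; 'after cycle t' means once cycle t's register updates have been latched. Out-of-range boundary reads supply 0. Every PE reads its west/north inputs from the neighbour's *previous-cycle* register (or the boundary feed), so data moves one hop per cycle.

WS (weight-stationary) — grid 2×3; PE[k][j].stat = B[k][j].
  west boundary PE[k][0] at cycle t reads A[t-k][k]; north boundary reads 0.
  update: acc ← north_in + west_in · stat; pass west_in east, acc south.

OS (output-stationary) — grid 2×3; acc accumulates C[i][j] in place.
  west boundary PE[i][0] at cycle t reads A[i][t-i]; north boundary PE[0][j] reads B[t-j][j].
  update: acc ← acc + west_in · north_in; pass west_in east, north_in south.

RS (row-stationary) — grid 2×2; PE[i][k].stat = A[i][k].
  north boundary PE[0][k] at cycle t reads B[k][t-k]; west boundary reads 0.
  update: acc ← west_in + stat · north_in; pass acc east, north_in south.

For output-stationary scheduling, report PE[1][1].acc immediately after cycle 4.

OS on a 2×3 grid — tracing PE[1][1] and its feeders:
  @0  [0,1]  acc 0  |  →0  ↓0
  @0  [1,0]  acc 0  |  →0  ↓0
  @0  [1,1]  acc 0  |  →0  ↓0
  @1  [0,1]  acc 28  |  →7  ↓4
  @1  [1,0]  acc 10  |  →5  ↓2
  @1  [1,1]  acc 0  |  →0  ↓0
  @2  [0,1]  acc 55  |  →3  ↓9
  @2  [1,0]  acc 22  |  →3  ↓4
  @2  [1,1]  acc 20  |  →5  ↓4
  @3  [0,1]  acc 55  |  →0  ↓0
  @3  [1,0]  acc 22  |  →0  ↓0
  @3  [1,1]  acc 47  |  →3  ↓9
  @4  [0,1]  acc 55  |  →0  ↓0
  @4  [1,0]  acc 22  |  →0  ↓0
  @4  [1,1]  acc 47  |  →0  ↓0

PE[1][1].acc = 47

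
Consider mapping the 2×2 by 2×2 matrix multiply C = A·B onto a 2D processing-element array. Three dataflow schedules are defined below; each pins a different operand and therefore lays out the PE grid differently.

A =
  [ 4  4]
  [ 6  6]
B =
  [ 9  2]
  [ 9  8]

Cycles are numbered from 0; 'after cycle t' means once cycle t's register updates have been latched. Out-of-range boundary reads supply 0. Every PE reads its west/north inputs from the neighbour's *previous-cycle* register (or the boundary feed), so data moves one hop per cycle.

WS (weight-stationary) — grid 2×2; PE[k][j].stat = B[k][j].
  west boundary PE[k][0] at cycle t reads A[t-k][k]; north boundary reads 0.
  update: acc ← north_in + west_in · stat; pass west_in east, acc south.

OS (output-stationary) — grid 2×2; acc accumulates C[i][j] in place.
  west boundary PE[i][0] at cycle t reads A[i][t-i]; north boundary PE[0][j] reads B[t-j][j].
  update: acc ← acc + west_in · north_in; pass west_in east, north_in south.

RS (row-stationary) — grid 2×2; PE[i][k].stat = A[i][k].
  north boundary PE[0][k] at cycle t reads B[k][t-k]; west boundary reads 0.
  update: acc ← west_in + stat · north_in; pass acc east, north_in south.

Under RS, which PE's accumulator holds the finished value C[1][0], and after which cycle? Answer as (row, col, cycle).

(row, col, cycle) = (1, 1, 2)

RS — PE[1][1] is where C[1][0] collects:
  [0] (1,1) acc=0 (h:0 v:0)
  [1] (1,1) acc=0 (h:0 v:0)
  [2] (1,1) acc=108 (h:108 v:9)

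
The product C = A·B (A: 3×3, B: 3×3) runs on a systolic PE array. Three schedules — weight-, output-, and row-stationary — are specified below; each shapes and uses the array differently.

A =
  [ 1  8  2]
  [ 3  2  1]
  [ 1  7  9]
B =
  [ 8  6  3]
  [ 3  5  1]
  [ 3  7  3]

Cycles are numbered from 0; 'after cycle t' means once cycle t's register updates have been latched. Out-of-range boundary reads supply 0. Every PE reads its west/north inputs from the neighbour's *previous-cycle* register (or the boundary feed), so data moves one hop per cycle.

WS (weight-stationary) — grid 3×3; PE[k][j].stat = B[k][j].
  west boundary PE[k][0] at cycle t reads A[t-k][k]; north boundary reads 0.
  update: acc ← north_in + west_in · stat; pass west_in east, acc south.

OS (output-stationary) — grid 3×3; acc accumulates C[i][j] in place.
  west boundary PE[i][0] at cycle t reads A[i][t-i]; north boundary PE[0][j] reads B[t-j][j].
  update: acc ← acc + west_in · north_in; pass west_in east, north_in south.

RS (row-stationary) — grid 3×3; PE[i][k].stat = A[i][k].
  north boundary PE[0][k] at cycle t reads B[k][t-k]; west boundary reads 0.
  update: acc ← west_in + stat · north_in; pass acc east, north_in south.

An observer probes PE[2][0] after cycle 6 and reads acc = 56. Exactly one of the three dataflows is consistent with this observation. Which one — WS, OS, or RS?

— WS: 3×3; PE[2][0] trace:
  0: (2,0).acc=0  regs=<0,0>
  1: (2,0).acc=0  regs=<0,0>
  2: (2,0).acc=38  regs=<2,38>
  3: (2,0).acc=33  regs=<1,33>
  4: (2,0).acc=56  regs=<9,56>
  5: (2,0).acc=0  regs=<0,0>
  6: (2,0).acc=0  regs=<0,0>
— OS: 3×3; PE[2][0] trace:
  0: (2,0).acc=0  regs=<0,0>
  1: (2,0).acc=0  regs=<0,0>
  2: (2,0).acc=8  regs=<1,8>
  3: (2,0).acc=29  regs=<7,3>
  4: (2,0).acc=56  regs=<9,3>
  5: (2,0).acc=56  regs=<0,0>
  6: (2,0).acc=56  regs=<0,0>
— RS: 3×3; PE[2][0] trace:
  0: (2,0).acc=0  regs=<0,0>
  1: (2,0).acc=0  regs=<0,0>
  2: (2,0).acc=8  regs=<8,8>
  3: (2,0).acc=6  regs=<6,6>
  4: (2,0).acc=3  regs=<3,3>
  5: (2,0).acc=0  regs=<0,0>
  6: (2,0).acc=0  regs=<0,0>

dataflow = OS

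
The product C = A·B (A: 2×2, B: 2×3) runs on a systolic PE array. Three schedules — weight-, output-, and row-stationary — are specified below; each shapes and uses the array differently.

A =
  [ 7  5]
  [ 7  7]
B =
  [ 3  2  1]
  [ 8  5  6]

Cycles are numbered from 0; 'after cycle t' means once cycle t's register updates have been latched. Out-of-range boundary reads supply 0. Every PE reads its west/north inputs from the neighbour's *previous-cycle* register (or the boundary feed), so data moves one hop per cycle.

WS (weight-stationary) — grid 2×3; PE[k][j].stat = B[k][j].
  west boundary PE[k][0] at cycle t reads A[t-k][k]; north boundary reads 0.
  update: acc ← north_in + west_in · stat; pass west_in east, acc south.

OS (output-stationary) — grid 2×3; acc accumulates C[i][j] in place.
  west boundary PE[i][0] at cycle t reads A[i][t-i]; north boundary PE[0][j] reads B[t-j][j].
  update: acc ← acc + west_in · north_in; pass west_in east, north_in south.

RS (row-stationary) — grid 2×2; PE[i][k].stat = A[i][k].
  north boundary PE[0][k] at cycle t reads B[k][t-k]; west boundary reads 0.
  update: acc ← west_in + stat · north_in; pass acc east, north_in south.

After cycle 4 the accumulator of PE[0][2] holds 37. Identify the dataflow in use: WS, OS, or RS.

dataflow = OS

WS [2×3] PE[0][2] across cycles:
  0: (0,2).acc=0  regs=<0,0>
  1: (0,2).acc=0  regs=<0,0>
  2: (0,2).acc=7  regs=<7,7>
  3: (0,2).acc=7  regs=<7,7>
  4: (0,2).acc=0  regs=<0,0>
OS [2×3] PE[0][2] across cycles:
  0: (0,2).acc=0  regs=<0,0>
  1: (0,2).acc=0  regs=<0,0>
  2: (0,2).acc=7  regs=<7,1>
  3: (0,2).acc=37  regs=<5,6>
  4: (0,2).acc=37  regs=<0,0>
RS (2×2): PE[0][2] does not exist.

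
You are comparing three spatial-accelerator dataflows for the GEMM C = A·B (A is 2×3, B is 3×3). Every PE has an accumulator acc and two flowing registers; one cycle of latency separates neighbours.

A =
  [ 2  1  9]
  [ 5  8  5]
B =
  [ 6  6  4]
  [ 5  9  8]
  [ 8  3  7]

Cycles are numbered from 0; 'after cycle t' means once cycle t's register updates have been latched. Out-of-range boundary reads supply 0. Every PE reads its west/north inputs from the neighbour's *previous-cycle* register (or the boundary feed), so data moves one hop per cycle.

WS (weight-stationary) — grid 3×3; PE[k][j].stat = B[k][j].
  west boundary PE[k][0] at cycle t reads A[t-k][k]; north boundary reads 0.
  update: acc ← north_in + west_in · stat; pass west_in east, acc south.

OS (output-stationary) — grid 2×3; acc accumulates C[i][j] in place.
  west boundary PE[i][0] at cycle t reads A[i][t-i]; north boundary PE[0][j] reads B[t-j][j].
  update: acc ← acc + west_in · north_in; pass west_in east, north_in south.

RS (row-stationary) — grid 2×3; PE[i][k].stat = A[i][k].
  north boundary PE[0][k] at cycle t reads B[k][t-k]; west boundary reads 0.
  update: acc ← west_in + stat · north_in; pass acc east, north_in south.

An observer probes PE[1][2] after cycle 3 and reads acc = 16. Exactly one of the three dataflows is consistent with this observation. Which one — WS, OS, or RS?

dataflow = WS

WS (3×3 grid), PE[1][2]:
  step 0 · PE1,2: acc=0; fwd→0 fwd↓0
  step 1 · PE1,2: acc=0; fwd→0 fwd↓0
  step 2 · PE1,2: acc=0; fwd→0 fwd↓0
  step 3 · PE1,2: acc=16; fwd→1 fwd↓16
OS (2×3 grid), PE[1][2]:
  step 0 · PE1,2: acc=0; fwd→0 fwd↓0
  step 1 · PE1,2: acc=0; fwd→0 fwd↓0
  step 2 · PE1,2: acc=0; fwd→0 fwd↓0
  step 3 · PE1,2: acc=20; fwd→5 fwd↓4
RS (2×3 grid), PE[1][2]:
  step 0 · PE1,2: acc=0; fwd→0 fwd↓0
  step 1 · PE1,2: acc=0; fwd→0 fwd↓0
  step 2 · PE1,2: acc=0; fwd→0 fwd↓0
  step 3 · PE1,2: acc=110; fwd→110 fwd↓8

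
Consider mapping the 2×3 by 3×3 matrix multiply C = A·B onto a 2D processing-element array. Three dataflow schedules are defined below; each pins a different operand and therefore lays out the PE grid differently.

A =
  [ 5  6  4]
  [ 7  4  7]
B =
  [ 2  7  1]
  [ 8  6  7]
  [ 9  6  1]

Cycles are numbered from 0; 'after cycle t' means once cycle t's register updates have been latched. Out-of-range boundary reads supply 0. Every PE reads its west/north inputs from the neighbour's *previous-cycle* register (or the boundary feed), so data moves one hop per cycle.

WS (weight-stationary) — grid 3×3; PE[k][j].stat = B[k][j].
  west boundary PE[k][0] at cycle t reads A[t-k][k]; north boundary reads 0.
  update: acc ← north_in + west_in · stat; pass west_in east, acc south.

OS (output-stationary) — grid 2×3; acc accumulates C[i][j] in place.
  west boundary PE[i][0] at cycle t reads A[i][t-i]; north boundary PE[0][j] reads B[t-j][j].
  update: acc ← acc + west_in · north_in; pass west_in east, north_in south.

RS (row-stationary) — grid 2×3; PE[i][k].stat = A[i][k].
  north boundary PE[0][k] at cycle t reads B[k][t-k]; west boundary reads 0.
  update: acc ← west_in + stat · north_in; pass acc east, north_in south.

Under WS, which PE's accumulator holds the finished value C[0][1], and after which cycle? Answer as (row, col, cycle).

(row, col, cycle) = (2, 1, 3)

WS: C[0][1] accumulates in PE[2][1]:
  [0] (2,1) acc=0 (h:0 v:0)
  [1] (2,1) acc=0 (h:0 v:0)
  [2] (2,1) acc=0 (h:0 v:0)
  [3] (2,1) acc=95 (h:4 v:95)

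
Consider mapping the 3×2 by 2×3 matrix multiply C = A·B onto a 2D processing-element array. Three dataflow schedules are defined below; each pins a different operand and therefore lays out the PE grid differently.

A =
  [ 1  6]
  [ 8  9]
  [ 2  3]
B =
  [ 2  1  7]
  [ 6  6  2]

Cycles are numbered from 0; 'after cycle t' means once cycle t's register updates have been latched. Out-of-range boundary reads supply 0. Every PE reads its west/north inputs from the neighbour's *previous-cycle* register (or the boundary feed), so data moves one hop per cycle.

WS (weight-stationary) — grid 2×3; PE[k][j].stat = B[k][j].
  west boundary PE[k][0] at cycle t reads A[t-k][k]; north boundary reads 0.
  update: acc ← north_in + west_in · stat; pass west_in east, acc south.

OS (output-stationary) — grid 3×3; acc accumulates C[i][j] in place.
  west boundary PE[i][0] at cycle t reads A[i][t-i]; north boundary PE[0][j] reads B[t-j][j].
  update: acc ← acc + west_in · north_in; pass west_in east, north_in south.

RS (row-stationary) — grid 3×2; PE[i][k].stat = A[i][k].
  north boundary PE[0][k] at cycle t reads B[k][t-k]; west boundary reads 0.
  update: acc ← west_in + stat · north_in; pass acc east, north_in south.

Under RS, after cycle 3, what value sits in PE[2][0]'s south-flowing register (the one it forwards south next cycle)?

register = 1

RS (3×2). Following PE[2][0] plus its west/north inputs:
  [0] (1,0) acc=0 (h:0 v:0)
  [0] (2,0) acc=0 (h:0 v:0)
  [1] (1,0) acc=16 (h:16 v:2)
  [1] (2,0) acc=0 (h:0 v:0)
  [2] (1,0) acc=8 (h:8 v:1)
  [2] (2,0) acc=4 (h:4 v:2)
  [3] (1,0) acc=56 (h:56 v:7)
  [3] (2,0) acc=2 (h:2 v:1)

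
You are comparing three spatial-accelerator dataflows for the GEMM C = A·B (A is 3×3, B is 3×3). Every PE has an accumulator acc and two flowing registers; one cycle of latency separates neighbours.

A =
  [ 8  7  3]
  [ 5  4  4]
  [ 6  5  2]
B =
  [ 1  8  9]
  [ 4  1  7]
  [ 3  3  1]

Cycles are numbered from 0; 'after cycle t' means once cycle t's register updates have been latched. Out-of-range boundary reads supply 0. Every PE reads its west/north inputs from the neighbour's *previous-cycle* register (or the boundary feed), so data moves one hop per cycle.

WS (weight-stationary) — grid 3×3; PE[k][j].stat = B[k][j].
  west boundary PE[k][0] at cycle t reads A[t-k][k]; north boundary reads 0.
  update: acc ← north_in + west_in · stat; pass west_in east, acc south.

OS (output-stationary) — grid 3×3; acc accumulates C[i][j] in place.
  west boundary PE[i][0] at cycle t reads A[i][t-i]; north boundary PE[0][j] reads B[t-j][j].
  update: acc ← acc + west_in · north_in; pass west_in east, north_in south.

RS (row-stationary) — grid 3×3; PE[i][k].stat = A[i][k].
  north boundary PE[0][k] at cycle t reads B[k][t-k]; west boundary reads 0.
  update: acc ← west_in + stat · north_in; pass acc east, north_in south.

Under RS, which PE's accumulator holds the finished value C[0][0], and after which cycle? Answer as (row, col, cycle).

(row, col, cycle) = (0, 2, 2)

RS — PE[0][2] is where C[0][0] collects:
  after 0 — PE[0][2] acc=0, pass-E 0, pass-S 0
  after 1 — PE[0][2] acc=0, pass-E 0, pass-S 0
  after 2 — PE[0][2] acc=45, pass-E 45, pass-S 3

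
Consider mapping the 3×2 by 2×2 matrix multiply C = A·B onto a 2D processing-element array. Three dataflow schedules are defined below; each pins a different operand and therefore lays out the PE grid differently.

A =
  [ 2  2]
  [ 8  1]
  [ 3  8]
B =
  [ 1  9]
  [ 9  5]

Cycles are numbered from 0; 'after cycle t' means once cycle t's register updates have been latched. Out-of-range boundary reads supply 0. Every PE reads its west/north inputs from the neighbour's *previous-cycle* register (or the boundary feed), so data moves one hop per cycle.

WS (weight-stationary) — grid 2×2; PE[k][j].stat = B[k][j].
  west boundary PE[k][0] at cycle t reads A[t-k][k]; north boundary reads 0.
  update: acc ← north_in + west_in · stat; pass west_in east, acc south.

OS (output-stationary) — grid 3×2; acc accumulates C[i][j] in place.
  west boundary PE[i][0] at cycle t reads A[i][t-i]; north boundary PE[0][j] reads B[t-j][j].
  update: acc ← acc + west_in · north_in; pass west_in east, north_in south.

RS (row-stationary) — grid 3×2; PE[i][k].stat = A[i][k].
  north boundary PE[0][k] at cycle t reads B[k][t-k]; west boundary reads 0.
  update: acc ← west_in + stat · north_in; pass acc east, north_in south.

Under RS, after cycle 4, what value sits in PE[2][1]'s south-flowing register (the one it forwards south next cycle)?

register = 5

RS 3×2: PE[2][1] cycle-by-cycle (with neighbour feeds):
  step 0 · PE1,1: acc=0; fwd→0 fwd↓0
  step 0 · PE2,0: acc=0; fwd→0 fwd↓0
  step 0 · PE2,1: acc=0; fwd→0 fwd↓0
  step 1 · PE1,1: acc=0; fwd→0 fwd↓0
  step 1 · PE2,0: acc=0; fwd→0 fwd↓0
  step 1 · PE2,1: acc=0; fwd→0 fwd↓0
  step 2 · PE1,1: acc=17; fwd→17 fwd↓9
  step 2 · PE2,0: acc=3; fwd→3 fwd↓1
  step 2 · PE2,1: acc=0; fwd→0 fwd↓0
  step 3 · PE1,1: acc=77; fwd→77 fwd↓5
  step 3 · PE2,0: acc=27; fwd→27 fwd↓9
  step 3 · PE2,1: acc=75; fwd→75 fwd↓9
  step 4 · PE1,1: acc=0; fwd→0 fwd↓0
  step 4 · PE2,0: acc=0; fwd→0 fwd↓0
  step 4 · PE2,1: acc=67; fwd→67 fwd↓5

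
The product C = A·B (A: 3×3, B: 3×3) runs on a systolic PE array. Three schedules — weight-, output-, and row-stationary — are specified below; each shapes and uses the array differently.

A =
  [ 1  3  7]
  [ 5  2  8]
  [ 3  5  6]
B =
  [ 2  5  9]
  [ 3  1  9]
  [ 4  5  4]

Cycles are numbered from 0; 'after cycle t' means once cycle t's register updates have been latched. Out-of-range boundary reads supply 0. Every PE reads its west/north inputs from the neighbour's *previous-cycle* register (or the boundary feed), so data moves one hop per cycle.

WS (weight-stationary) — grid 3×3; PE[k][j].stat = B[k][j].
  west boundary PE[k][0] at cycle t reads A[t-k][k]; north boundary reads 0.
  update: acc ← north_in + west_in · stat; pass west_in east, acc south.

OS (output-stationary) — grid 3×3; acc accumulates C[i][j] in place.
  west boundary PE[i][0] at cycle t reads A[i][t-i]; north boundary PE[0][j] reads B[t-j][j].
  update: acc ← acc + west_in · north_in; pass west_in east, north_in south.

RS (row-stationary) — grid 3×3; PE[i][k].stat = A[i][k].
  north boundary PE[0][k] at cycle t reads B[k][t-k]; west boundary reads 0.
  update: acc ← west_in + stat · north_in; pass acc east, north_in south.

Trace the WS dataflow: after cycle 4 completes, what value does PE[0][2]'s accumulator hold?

WS on a 3×3 grid — tracing PE[0][2] and its feeders:
  @0  [0,1]  acc 0  |  →0  ↓0
  @0  [0,2]  acc 0  |  →0  ↓0
  @1  [0,1]  acc 5  |  →1  ↓5
  @1  [0,2]  acc 0  |  →0  ↓0
  @2  [0,1]  acc 25  |  →5  ↓25
  @2  [0,2]  acc 9  |  →1  ↓9
  @3  [0,1]  acc 15  |  →3  ↓15
  @3  [0,2]  acc 45  |  →5  ↓45
  @4  [0,1]  acc 0  |  →0  ↓0
  @4  [0,2]  acc 27  |  →3  ↓27

PE[0][2].acc = 27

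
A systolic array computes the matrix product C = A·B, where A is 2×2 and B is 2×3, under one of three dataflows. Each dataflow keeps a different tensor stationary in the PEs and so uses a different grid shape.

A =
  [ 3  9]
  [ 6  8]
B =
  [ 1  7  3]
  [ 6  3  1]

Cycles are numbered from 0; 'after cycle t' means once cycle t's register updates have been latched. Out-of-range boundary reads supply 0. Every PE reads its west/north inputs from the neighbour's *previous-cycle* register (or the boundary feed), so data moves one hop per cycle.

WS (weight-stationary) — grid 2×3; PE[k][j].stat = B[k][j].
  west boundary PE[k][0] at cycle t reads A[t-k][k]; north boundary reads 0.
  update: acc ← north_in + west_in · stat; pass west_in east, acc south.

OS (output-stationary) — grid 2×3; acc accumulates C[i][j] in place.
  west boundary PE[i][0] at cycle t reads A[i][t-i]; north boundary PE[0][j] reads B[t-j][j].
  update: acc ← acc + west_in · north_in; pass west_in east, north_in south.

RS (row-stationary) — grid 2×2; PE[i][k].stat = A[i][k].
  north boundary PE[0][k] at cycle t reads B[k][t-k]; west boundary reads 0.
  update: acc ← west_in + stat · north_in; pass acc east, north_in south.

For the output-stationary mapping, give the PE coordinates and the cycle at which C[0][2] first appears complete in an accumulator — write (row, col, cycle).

(row, col, cycle) = (0, 2, 3)

OS: C[0][2] accumulates in PE[0][2]:
  t=0 PE[0][2]: acc=0 h=0 v=0
  t=1 PE[0][2]: acc=0 h=0 v=0
  t=2 PE[0][2]: acc=9 h=3 v=3
  t=3 PE[0][2]: acc=18 h=9 v=1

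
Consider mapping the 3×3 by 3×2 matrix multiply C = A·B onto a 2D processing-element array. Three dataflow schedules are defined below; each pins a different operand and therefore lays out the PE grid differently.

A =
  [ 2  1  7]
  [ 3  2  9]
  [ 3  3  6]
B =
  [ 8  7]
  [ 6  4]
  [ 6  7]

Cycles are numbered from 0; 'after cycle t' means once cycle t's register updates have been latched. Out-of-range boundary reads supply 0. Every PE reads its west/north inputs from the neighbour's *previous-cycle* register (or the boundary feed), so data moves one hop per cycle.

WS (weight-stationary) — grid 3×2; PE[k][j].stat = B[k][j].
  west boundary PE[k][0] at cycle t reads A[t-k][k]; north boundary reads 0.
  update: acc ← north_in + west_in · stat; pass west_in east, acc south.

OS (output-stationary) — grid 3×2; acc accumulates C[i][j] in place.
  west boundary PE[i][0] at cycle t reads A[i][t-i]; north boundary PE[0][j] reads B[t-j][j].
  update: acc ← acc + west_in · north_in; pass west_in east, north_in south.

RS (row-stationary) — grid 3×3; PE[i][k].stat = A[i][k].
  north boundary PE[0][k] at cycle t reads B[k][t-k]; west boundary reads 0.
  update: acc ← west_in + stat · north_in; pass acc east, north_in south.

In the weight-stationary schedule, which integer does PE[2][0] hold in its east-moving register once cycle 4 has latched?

WS on a 3×2 grid — tracing PE[2][0] and its feeders:
  0: (1,0).acc=0  regs=<0,0>
  0: (2,0).acc=0  regs=<0,0>
  1: (1,0).acc=22  regs=<1,22>
  1: (2,0).acc=0  regs=<0,0>
  2: (1,0).acc=36  regs=<2,36>
  2: (2,0).acc=64  regs=<7,64>
  3: (1,0).acc=42  regs=<3,42>
  3: (2,0).acc=90  regs=<9,90>
  4: (1,0).acc=0  regs=<0,0>
  4: (2,0).acc=78  regs=<6,78>

register = 6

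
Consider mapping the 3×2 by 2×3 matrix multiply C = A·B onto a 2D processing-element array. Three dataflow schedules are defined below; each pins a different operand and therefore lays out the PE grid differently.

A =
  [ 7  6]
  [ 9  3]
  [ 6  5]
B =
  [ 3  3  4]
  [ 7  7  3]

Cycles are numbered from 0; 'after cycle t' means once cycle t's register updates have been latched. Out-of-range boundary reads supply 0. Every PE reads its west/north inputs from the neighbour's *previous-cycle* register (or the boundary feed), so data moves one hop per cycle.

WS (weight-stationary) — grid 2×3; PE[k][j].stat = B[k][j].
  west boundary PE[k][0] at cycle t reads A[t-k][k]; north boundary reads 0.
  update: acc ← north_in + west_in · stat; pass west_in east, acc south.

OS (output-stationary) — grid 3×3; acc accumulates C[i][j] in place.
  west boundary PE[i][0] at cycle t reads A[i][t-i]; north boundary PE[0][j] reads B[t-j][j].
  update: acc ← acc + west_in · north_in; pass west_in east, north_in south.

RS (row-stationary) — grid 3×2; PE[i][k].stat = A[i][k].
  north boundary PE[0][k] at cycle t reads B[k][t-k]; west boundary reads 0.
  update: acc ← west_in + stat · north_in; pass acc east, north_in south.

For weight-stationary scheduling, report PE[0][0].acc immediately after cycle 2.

PE[0][0].acc = 18

WS (2×3). Following PE[0][0] plus its west/north inputs:
  step 0 · PE0,0: acc=21; fwd→7 fwd↓21
  step 1 · PE0,0: acc=27; fwd→9 fwd↓27
  step 2 · PE0,0: acc=18; fwd→6 fwd↓18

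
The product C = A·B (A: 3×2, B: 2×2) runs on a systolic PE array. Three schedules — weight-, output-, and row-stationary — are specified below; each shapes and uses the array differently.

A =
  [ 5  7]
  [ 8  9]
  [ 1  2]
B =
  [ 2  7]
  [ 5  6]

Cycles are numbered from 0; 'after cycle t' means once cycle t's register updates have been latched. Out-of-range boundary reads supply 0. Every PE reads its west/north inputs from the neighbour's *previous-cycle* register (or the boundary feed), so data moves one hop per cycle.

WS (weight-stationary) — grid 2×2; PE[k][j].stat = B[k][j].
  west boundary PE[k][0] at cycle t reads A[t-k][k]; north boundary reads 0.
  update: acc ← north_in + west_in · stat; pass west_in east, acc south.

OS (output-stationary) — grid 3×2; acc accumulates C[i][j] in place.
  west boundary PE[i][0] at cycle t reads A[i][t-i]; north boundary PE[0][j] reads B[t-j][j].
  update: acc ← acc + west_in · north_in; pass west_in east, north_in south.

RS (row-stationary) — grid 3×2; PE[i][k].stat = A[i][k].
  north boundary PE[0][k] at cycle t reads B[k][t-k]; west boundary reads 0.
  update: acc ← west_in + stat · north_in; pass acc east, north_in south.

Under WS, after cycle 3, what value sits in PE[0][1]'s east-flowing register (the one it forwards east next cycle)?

WS 2×2: PE[0][1] cycle-by-cycle (with neighbour feeds):
  step 0 · PE0,0: acc=10; fwd→5 fwd↓10
  step 0 · PE0,1: acc=0; fwd→0 fwd↓0
  step 1 · PE0,0: acc=16; fwd→8 fwd↓16
  step 1 · PE0,1: acc=35; fwd→5 fwd↓35
  step 2 · PE0,0: acc=2; fwd→1 fwd↓2
  step 2 · PE0,1: acc=56; fwd→8 fwd↓56
  step 3 · PE0,0: acc=0; fwd→0 fwd↓0
  step 3 · PE0,1: acc=7; fwd→1 fwd↓7

register = 1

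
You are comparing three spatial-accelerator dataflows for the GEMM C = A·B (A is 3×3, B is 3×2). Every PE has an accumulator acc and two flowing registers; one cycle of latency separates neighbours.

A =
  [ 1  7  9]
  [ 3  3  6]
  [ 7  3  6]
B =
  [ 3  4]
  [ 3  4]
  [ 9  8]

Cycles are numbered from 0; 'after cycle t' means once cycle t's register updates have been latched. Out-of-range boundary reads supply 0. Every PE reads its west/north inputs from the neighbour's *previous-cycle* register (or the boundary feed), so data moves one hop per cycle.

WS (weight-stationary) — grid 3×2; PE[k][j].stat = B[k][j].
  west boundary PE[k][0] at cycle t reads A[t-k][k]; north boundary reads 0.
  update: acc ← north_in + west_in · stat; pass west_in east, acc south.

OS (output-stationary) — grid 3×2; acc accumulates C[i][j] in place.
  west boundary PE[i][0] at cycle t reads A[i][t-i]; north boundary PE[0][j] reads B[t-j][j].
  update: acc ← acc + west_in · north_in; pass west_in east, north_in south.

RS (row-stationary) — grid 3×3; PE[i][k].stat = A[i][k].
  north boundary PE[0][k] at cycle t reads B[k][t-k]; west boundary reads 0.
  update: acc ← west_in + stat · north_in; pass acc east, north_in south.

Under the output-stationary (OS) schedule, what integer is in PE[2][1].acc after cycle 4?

PE[2][1].acc = 40

OS on a 3×2 grid — tracing PE[2][1] and its feeders:
  [0] (1,1) acc=0 (h:0 v:0)
  [0] (2,0) acc=0 (h:0 v:0)
  [0] (2,1) acc=0 (h:0 v:0)
  [1] (1,1) acc=0 (h:0 v:0)
  [1] (2,0) acc=0 (h:0 v:0)
  [1] (2,1) acc=0 (h:0 v:0)
  [2] (1,1) acc=12 (h:3 v:4)
  [2] (2,0) acc=21 (h:7 v:3)
  [2] (2,1) acc=0 (h:0 v:0)
  [3] (1,1) acc=24 (h:3 v:4)
  [3] (2,0) acc=30 (h:3 v:3)
  [3] (2,1) acc=28 (h:7 v:4)
  [4] (1,1) acc=72 (h:6 v:8)
  [4] (2,0) acc=84 (h:6 v:9)
  [4] (2,1) acc=40 (h:3 v:4)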